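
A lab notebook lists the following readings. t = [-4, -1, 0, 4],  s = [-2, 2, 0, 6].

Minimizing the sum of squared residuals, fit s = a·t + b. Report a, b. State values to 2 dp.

a = 0.96, b = 1.74

From the data, Σt·t = 33, Σt = -1, Σ1 = 4.
Moment sums: Σt·s = 30, Σs = 6.
So MᵀM·[a, b]ᵀ = Mᵀs: [[33, -1]; [-1, 4]]·[a, b]ᵀ = [30, 6]ᵀ.
Eliminating b: 4·(row 1) − (-1)·(row 2) gives 131·a = 4·30 − (-1)·6 = 126, so a = 126/131.
Then b = (6 − (-1)·(126/131))/4 = 228/131.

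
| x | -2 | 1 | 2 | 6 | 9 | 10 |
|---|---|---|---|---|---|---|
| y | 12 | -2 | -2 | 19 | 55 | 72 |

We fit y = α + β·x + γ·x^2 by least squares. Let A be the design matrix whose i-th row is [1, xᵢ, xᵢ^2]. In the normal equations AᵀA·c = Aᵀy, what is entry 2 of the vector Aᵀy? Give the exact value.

1299

Entry 2 ↔ basis x, so (Aᵀy)_{2} = Σᵢ (x)·yᵢ = (-2)·(12) + (1)·(-2) + (2)·(-2) + (6)·(19) + (9)·(55) + (10)·(72) = 1299.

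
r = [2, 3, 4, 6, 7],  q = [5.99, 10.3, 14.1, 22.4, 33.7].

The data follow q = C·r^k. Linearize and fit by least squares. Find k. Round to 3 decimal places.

k = 1.306

With ln qᵢ as the transformed response and ln rᵢ as the regressor:
Over the data: Σln r = 6.9157, Σ(ln r)² = 10.6062, Σln q = 13.3950, Σln r·ln q = 19.8867.
Normal system: [[10.6062, 6.9157]; [6.9157, 5]]·[k, ln C]ᵀ = [19.8867, 13.3950]ᵀ.
Slope k = (n·Σln r·ln q − Σln r·Σln q)/(n·Σ(ln r)² − (Σln r)²) = (5·19.8867 − 6.9157·13.3950)/5.2037 = 1.30633; ln C = (Σln q − k·Σln r)/n = 0.87216.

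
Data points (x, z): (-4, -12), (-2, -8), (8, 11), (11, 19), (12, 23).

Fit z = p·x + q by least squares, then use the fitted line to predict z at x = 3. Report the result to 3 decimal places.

ẑ = 2.386

Normal-equation sums: Σx·x = 349, Σx = 25, Σ1 = 5.
Right-hand side: Σx·z = 637, Σz = 33.
So MᵀM·[p, q]ᵀ = Mᵀz: [[349, 25]; [25, 5]]·[p, q]ᵀ = [637, 33]ᵀ.
Eliminating q: 5·(row 1) − 25·(row 2) gives 1120·p = 5·637 − 25·33 = 2360, so p = 59/28.
Then q = (33 − 25·(59/28))/5 = -551/140.
At x = 3: ẑ = (59/28)·(3) + (-551/140)·(1) = 167/70.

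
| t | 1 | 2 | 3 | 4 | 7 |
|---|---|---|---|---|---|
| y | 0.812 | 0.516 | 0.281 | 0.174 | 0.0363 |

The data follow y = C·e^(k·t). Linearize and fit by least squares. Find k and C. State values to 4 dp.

With ln yᵢ as the transformed response and tᵢ as the regressor:
XᵀX = [[79.0000, 17.0000]; [17.0000, 5]], rhs = [-35.5461, -7.2039]ᵀ  (here Σt = 17.0000, Σ(t)² = 79.0000, Σln y = -7.2039, Σt·ln y = -35.5461).
Slope k = (n·Σt·ln y − Σt·Σln y)/(n·Σ(t)² − (Σt)²) = (5·-35.5461 − 17.0000·-7.2039)/106.0000 = -0.52135; ln C = (Σln y − k·Σt)/n = 0.33182, so C = exp(0.33182) = 1.39350.

k = -0.5214, C = 1.3935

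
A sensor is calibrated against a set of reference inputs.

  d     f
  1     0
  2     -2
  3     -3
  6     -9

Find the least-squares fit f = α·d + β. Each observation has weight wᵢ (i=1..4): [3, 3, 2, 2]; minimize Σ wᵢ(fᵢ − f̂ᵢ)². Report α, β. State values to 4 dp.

α = -1.7757, β = 1.7944

With design matrix A, AᵀWA = [[105, 27]; [27, 10]] and AᵀWf = [-138, -30]ᵀ.
Δ = 105·10 − 27² = 321.
α = ((-138)·10 − 27·(-30))/321 = -190/107; β = (105·(-30) − 27·(-138))/321 = 192/107.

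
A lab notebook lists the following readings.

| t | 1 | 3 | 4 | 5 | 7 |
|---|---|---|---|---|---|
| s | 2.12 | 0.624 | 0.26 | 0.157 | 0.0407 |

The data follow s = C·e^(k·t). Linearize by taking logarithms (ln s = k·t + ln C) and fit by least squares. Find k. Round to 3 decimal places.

Taking logs, ln s = k·t + ln C, so regress ln s on t.
Sums: Σt = 20.0000, Σ(t)² = 100.0000, Σln s = -6.1203, Σt·ln s = -37.7199.
Normal system: [[100.0000, 20.0000]; [20.0000, 5]]·[k, ln C]ᵀ = [-37.7199, -6.1203]ᵀ.
Δ = 100.0000·5 − (20.0000)² = 100.0000; k = (-37.7199·5 − 20.0000·-6.1203)/100.0000 = -0.66194, ln C = (100.0000·-6.1203 − 20.0000·-37.7199)/100.0000 = 1.42369.

k = -0.662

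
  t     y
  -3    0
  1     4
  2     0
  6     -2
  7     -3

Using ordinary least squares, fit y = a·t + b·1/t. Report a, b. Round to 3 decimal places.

Compute the Gram sums: Σt·t = 99, Σt·1/t = 5, Σ1/t·1/t = 1243/882.
For Aᵀy: Σt·y = -29, Σ1/t·y = 68/21.
Normal equations: [[99, 5]; [5, 1243/882]]·[a, b]ᵀ = [-29, 68/21]ᵀ.
det = 99·(1243/882) − 5² = 11223/98.
a = ((-29)·(1243/882) − 5·(68/21))/(11223/98) = -50327/101007; b = (99·(68/21) − 5·(-29))/(11223/98) = 45626/11223.

a = -0.498, b = 4.065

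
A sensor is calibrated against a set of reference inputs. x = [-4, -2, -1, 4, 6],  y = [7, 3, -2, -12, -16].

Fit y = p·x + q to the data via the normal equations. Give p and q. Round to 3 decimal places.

The normal system MᵀM·[p, q]ᵀ = Mᵀy is [[73, 3]; [3, 5]]·[p, q]ᵀ = [-176, -20]ᵀ.
Δ = 73·5 − 3² = 356.
p = ((-176)·5 − 3·(-20))/356 = -205/89; q = (73·(-20) − 3·(-176))/356 = -233/89.

p = -2.303, q = -2.618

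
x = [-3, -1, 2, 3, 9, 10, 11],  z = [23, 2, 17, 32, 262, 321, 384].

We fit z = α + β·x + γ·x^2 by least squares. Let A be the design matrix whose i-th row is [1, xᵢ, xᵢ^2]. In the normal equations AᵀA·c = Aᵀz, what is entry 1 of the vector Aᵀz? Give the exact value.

1041

Entry 1 ↔ basis 1, so (Aᵀz)_{1} = Σᵢ zᵢ = (1)·(23) + (1)·(2) + (1)·(17) + (1)·(32) + (1)·(262) + (1)·(321) + (1)·(384) = 1041.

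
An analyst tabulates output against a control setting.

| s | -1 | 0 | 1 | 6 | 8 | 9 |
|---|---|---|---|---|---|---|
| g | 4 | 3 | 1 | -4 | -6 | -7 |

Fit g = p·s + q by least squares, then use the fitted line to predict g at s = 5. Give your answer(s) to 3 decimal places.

ĝ = -2.773

Entries of AᵀA: Σs·s = 183, Σs = 23, Σ1 = 6.
Right-hand side: Σs·g = -138, Σg = -9.
Eliminating q: 6·(row 1) − 23·(row 2) gives 569·p = 6·(-138) − 23·(-9) = -621, so p = -621/569.
Then q = ((-9) − 23·(-621/569))/6 = 1527/569.
At s = 5: ĝ = (-621/569)·(5) + (1527/569)·(1) = -1578/569.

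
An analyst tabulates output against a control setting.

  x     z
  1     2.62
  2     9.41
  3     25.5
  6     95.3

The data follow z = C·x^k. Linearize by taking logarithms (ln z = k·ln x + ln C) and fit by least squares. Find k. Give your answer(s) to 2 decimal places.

k = 2.03

Let Y = ln z. Fitting Y = k·ln x + ln C by least squares:
Over the data: Σln x = 3.5835, Σ(ln x)² = 4.8978, Σln z = 11.0007, Σln x·ln z = 13.2770.
Normal system: [[4.8978, 3.5835]; [3.5835, 4]]·[k, ln C]ᵀ = [13.2770, 11.0007]ᵀ.
Solving (det = 6.7496): k = 2.02783, ln C = 0.93347.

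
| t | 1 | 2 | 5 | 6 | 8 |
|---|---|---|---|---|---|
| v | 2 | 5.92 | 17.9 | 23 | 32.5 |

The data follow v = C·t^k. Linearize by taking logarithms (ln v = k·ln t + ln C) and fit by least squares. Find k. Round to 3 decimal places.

k = 1.324

Let Y = ln v. Fitting Y = k·ln t + ln C by least squares:
Σln t = 6.1738, Σ(ln t)² = 10.6052, Σln v = 11.9730, Σln t·ln v = 18.7326.
Equations: 10.6052·k + 6.1738·ln C = 18.7326;  6.1738·k + 5·ln C = 11.9730.
Δ = 10.6052·5 − (6.1738)² = 14.9105; k = (18.7326·5 − 6.1738·11.9730)/14.9105 = 1.32419, ln C = (10.6052·11.9730 − 6.1738·18.7326)/14.9105 = 0.75955.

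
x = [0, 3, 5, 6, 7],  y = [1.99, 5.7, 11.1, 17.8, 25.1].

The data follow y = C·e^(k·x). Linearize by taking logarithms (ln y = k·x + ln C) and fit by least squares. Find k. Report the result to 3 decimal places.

k = 0.362

Let Y = ln y. Fitting Y = k·x + ln C by least squares:
Sums: Σx = 21.0000, Σ(x)² = 119.0000, Σln y = 10.9376, Σx·ln y = 57.0914.
Normal system: [[119.0000, 21.0000]; [21.0000, 5]]·[k, ln C]ᵀ = [57.0914, 10.9376]ᵀ.
Solving (det = 154.0000): k = 0.36212, ln C = 0.66660.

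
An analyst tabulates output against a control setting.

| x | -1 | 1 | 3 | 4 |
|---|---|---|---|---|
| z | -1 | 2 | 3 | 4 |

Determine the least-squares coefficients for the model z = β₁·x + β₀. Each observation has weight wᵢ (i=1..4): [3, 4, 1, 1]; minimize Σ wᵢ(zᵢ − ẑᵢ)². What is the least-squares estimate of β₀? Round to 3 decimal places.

Sums needed: Σwᵢ·x·x = 32, Σwᵢ·x = 8, Σwᵢ·1 = 9.
And Σwᵢ·x·z = 36, Σwᵢ·z = 12.
AᵀWA·[β₁, β₀]ᵀ = AᵀWz becomes [[32, 8]; [8, 9]]·[β₁, β₀]ᵀ = [36, 12]ᵀ.
Eliminating β₀: 9·(row 1) − 8·(row 2) gives 224·β₁ = 9·36 − 8·12 = 228, so β₁ = 57/56.
Then β₀ = (12 − 8·(57/56))/9 = 3/7.

β₀ = 0.429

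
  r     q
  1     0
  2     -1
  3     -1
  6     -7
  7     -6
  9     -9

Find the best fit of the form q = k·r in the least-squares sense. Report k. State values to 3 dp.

Normal-equation sums: Σr·r = 180.
And Σr·q = -170.
Normal equations: [[180]]·[k]ᵀ = [-170]ᵀ.
Hence k = -170 / 180 ≈ -0.944444.

k = -0.944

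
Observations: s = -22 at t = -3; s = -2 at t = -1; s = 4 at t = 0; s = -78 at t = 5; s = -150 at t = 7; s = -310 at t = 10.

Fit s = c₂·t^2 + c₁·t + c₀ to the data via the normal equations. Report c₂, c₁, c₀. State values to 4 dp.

c₂ = -3.0548, c₁ = -0.6565, c₀ = 2.6497

With design matrix A, AᵀA = [[13108, 1440, 184]; [1440, 184, 18]; [184, 18, 6]] and Aᵀs = [-40500, -4472, -558]ᵀ.
Row-reducing yields c₂ = -208431/68231, c₁ = -44797/68231, c₀ = 5832/2201.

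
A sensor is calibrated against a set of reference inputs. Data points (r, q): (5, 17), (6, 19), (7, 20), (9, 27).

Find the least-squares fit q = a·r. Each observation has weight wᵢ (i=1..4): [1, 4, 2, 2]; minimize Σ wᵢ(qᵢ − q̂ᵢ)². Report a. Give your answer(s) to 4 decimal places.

a = 3.0466

From the data, Σwᵢ·r·r = 429.
And Σwᵢ·r·q = 1307.
MᵀWM·[a]ᵀ = MᵀWq becomes [[429]]·[a]ᵀ = [1307]ᵀ.
Hence a = 1307 / 429 ≈ 3.04662.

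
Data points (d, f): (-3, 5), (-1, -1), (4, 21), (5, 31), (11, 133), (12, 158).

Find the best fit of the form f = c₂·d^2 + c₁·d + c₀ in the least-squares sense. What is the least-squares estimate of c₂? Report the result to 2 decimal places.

Sums needed: Σd^2·d^2 = 36340, Σd^2·d = 3220, Σd^2 = 316, Σd·d = 316, Σd = 28, Σ1 = 6.
Right-hand side: Σd^2·f = 40000, Σd·f = 3584, Σf = 347.
Solving the 3×3 system (Gaussian elimination) gives c₂ = 111995/113322, c₁ = 392/303, c₀ = -95/374.

c₂ = 0.99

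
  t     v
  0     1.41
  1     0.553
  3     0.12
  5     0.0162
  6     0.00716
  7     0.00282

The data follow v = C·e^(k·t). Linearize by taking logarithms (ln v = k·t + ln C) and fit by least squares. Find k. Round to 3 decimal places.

k = -0.886

Let Y = ln v. Fitting Y = k·t + ln C by least squares:
Sums: Σt = 22.0000, Σ(t)² = 120.0000, Σln v = -17.3021, Σt·ln v = -98.2995.
Normal system: [[120.0000, 22.0000]; [22.0000, 6]]·[k, ln C]ᵀ = [-98.2995, -17.3021]ᵀ.
Δ = 120.0000·6 − (22.0000)² = 236.0000; k = (-98.2995·6 − 22.0000·-17.3021)/236.0000 = -0.88623, ln C = (120.0000·-17.3021 − 22.0000·-98.2995)/236.0000 = 0.36585.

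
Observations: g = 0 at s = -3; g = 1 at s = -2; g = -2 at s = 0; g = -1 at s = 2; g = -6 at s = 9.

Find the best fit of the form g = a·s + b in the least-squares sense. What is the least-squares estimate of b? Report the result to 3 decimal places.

Entries of MᵀM: Σs·s = 98, Σs = 6, Σ1 = 5.
Right-hand side: Σs·g = -58, Σg = -8.
Δ = 98·5 − 6² = 454.
a = ((-58)·5 − 6·(-8))/454 = -121/227; b = (98·(-8) − 6·(-58))/454 = -218/227.

b = -0.960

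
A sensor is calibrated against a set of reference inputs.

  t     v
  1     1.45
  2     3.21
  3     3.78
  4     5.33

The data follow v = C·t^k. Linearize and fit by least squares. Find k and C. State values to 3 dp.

k = 0.905, C = 1.516

Taking logs, ln v = k·ln t + ln C, so regress ln v on ln t.
Σln t = 3.1781, Σ(ln t)² = 3.6092, Σln v = 4.5409, Σln t·ln v = 4.5890.
Equations: 3.6092·k + 3.1781·ln C = 4.5890;  3.1781·k + 4·ln C = 4.5409.
Solving (det = 4.3368): k = 0.90499, ln C = 0.41620, so C = exp(0.41620) = 1.51620.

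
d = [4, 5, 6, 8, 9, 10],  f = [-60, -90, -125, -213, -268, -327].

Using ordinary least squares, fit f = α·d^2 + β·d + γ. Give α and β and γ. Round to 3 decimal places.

α = -3.046, β = -1.821, γ = -4.286

Sums needed: Σd^2·d^2 = 22834, Σd^2·d = 2646, Σd^2 = 322, Σd·d = 322, Σd = 42, Σ1 = 6.
Right-hand side: Σd^2·f = -75750, Σd·f = -8826, Σf = -1083.
Normal equations: [[22834, 2646, 322]; [2646, 322, 42]; [322, 42, 6]]·[α, β, γ]ᵀ = [-75750, -8826, -1083]ᵀ.
Row-reducing yields α = -597/196, β = -51/28, γ = -30/7.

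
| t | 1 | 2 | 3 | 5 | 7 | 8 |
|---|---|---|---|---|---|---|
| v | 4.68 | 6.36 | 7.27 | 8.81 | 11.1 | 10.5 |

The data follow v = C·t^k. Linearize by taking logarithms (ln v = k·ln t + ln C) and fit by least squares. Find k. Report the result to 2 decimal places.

Taking logs, ln v = k·ln t + ln C, so regress ln v on ln t.
Σln t = 7.4265, Σ(ln t)² = 12.3883, Σln v = 12.3113, Σln t·ln v = 16.5369.
Normal system: [[12.3883, 7.4265]; [7.4265, 6]]·[k, ln C]ᵀ = [16.5369, 12.3113]ᵀ.
Solving (det = 19.1764): k = 0.40629, ln C = 1.54900.

k = 0.41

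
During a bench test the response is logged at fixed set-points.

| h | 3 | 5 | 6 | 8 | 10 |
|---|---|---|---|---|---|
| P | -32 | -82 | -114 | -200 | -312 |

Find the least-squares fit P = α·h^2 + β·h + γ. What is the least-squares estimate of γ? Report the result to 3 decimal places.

γ = -6.689

The normal equations are: 16098·α + 1880·β + 234·γ = -50442;  1880·α + 234·β + 32·γ = -5910;  234·α + 32·β + 5·γ = -740.
Row-reducing yields α = -15893/5071, β = 4251/5071, γ = -33922/5071.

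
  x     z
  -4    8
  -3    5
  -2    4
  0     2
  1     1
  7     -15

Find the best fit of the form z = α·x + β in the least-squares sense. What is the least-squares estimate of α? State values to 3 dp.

Forming MᵀM = [[79, -1]; [-1, 6]] and Mᵀz = [-159, 5]ᵀ gives MᵀM·[α, β]ᵀ = Mᵀz.
det = 79·6 − (-1)² = 473.
α = ((-159)·6 − (-1)·5)/473 = -949/473; β = (79·5 − (-1)·(-159))/473 = 236/473.

α = -2.006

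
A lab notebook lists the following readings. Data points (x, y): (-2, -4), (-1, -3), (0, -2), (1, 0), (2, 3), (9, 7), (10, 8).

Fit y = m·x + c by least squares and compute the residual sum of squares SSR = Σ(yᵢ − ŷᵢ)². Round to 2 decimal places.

SSR = 7.61

Sums needed: Σx·x = 191, Σx = 19, Σ1 = 7.
And Σx·y = 160, Σy = 9.
Normal equations: [[191, 19]; [19, 7]]·[m, c]ᵀ = [160, 9]ᵀ.
Δ = 191·7 − 19² = 976.
m = (160·7 − 19·9)/976 = 949/976; c = (191·9 − 19·160)/976 = -1321/976.
Residuals: -685/976, -329/488, -631/976, 93/244, 2351/976, -97/244, -361/976; SSR = 7425/976.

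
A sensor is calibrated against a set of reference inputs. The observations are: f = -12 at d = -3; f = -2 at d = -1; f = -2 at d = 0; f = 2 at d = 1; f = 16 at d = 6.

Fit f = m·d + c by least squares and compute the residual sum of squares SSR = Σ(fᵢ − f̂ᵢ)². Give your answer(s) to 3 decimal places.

SSR = 9.186

Normal-equation sums: Σd·d = 47, Σd = 3, Σ1 = 5.
Moment sums: Σd·f = 136, Σf = 2.
Eliminating c: 5·(row 1) − 3·(row 2) gives 226·m = 5·136 − 3·2 = 674, so m = 337/113.
Then c = (2 − 3·(337/113))/5 = -157/113.
Residuals: -188/113, 268/113, -69/113, 46/113, -57/113; SSR = 1038/113.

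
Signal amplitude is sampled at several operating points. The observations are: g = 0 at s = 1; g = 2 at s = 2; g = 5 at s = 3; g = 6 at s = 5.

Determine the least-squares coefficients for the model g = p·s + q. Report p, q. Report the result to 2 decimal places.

p = 1.51, q = -0.91

The normal equations are: 39·p + 11·q = 49;  11·p + 4·q = 13.
Determinant 39·4 − 11² = 35.
p = (49·4 − 11·13)/35 = 53/35; q = (39·13 − 11·49)/35 = -32/35.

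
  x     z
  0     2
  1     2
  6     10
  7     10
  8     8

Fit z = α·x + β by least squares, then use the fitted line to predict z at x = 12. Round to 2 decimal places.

ẑ = 14.29

Normal-equation sums: Σx·x = 150, Σx = 22, Σ1 = 5.
Right-hand side: Σx·z = 196, Σz = 32.
Δ = 150·5 − 22² = 266.
α = (196·5 − 22·32)/266 = 138/133; β = (150·32 − 22·196)/266 = 244/133.
At x = 12: ẑ = (138/133)·(12) + (244/133)·(1) = 100/7.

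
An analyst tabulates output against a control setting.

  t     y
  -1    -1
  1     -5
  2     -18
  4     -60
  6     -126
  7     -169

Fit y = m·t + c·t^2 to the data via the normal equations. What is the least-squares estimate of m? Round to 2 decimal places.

m = -2.59

Forming AᵀA = [[107, 631]; [631, 3971]] and Aᵀy = [-2219, -13855]ᵀ gives AᵀA·[m, c]ᵀ = Aᵀy.
det = 107·3971 − 631² = 26736.
m = ((-2219)·3971 − 631·(-13855))/26736 = -2881/1114; c = (107·(-13855) − 631·(-2219))/26736 = -3429/1114.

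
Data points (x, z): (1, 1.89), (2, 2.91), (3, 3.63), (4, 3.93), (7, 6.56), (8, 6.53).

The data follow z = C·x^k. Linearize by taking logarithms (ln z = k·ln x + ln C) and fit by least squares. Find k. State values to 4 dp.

Taking logs, ln z = k·ln x + ln C, so regress ln z on ln x.
Σln x = 7.2034, Σ(ln x)² = 11.7199, Σln z = 8.1200, Σln x·ln z = 11.6162.
Equations: 11.7199·k + 7.2034·ln C = 11.6162;  7.2034·k + 6·ln C = 8.1200.
Solving (det = 18.4301): k = 0.60801, ln C = 0.62338.

k = 0.6080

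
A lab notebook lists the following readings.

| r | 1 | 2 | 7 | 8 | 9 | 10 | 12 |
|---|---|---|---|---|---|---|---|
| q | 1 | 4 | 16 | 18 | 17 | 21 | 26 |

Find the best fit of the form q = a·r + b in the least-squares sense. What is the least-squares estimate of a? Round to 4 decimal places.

With design matrix X, XᵀX = [[443, 49]; [49, 7]] and Xᵀq = [940, 103]ᵀ.
Δ = 443·7 − 49² = 700.
a = (940·7 − 49·103)/700 = 219/100; b = (443·103 − 49·940)/700 = -431/700.

a = 2.1900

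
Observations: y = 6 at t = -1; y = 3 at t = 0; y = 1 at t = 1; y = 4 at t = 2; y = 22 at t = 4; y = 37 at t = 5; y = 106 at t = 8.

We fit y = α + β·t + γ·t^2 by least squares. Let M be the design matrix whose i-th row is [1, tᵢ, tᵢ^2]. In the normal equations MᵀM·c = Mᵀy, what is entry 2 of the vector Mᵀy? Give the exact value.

1124

Entry 2 ↔ basis t, so (Mᵀy)_{2} = Σᵢ (t)·yᵢ = (-1)·(6) + (0)·(3) + (1)·(1) + (2)·(4) + (4)·(22) + (5)·(37) + (8)·(106) = 1124.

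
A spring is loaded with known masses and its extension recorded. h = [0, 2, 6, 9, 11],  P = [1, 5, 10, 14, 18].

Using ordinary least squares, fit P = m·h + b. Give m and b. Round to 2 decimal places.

m = 1.47, b = 1.37

XᵀX·[m, b]ᵀ = XᵀP reads: 242·m + 28·b = 394;  28·m + 5·b = 48.
Δ = 242·5 − 28² = 426.
m = (394·5 − 28·48)/426 = 313/213; b = (242·48 − 28·394)/426 = 292/213.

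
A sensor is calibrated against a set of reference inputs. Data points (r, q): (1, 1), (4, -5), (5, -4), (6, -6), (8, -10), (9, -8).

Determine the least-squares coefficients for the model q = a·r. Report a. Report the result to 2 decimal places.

a = -1.02

Compute the Gram sums: Σr·r = 223.
For Aᵀq: Σr·q = -227.
So AᵀA·[a]ᵀ = Aᵀq: [[223]]·[a]ᵀ = [-227]ᵀ.
Hence a = -227 / 223 ≈ -1.01794.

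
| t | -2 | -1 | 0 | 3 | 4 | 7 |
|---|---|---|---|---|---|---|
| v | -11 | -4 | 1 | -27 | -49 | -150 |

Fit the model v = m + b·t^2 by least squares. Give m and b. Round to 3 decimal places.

The normal equations are: 6·m + 79·b = -240;  79·m + 2755·b = -8425.
(Σ1 = 6, Σt^2 = 79, Σt^2·t^2 = 2755, Σv = -240, Σt^2·v = -8425.)
Δ = 6·2755 − 79² = 10289.
m = ((-240)·2755 − 79·(-8425))/10289 = 4375/10289; b = (6·(-8425) − 79·(-240))/10289 = -31590/10289.

m = 0.425, b = -3.070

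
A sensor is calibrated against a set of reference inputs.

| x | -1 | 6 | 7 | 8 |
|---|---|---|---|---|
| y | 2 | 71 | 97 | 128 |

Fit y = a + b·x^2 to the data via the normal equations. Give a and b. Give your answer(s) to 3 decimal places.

a = -0.327, b = 1.995

Entries of AᵀA: Σ1 = 4, Σx^2 = 150, Σx^2·x^2 = 7794.
Right-hand side: Σy = 298, Σx^2·y = 15503.
Δ = 4·7794 − 150² = 8676.
a = (298·7794 − 150·15503)/8676 = -473/1446; b = (4·15503 − 150·298)/8676 = 4328/2169.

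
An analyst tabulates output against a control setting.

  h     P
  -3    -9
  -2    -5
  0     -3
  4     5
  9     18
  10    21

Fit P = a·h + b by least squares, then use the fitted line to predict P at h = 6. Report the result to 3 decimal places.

P̂ = 11.192

Compute the Gram sums: Σh·h = 210, Σh = 18, Σ1 = 6.
For MᵀP: Σh·P = 429, ΣP = 27.
Eliminating b: 6·(row 1) − 18·(row 2) gives 936·a = 6·429 − 18·27 = 2088, so a = 29/13.
Then b = (27 − 18·(29/13))/6 = -57/26.
At h = 6: P̂ = (29/13)·(6) + (-57/26)·(1) = 291/26.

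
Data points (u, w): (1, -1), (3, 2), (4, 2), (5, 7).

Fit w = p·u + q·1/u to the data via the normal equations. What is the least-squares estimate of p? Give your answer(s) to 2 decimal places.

p = 1.13

Normal-equation sums: Σu·u = 51, Σu·1/u = 4, Σ1/u·1/u = 4369/3600.
Moment sums: Σu·w = 48, Σ1/u·w = 47/30.
So AᵀA·[p, q]ᵀ = Aᵀw: [[51, 4]; [4, 4369/3600]]·[p, q]ᵀ = [48, 47/30]ᵀ.
det = 51·(4369/3600) − 4² = 55073/1200.
p = (48·(4369/3600) − 4·(47/30))/(55073/1200) = 62384/55073; q = (51·(47/30) − 4·48)/(55073/1200) = -134520/55073.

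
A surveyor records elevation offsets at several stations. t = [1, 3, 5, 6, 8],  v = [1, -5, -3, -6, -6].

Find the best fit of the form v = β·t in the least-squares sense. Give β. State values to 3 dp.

β = -0.837

Forming XᵀX = [[135]] and Xᵀv = [-113]ᵀ gives XᵀX·[β]ᵀ = Xᵀv.
β = (-113)/135 = -0.837037.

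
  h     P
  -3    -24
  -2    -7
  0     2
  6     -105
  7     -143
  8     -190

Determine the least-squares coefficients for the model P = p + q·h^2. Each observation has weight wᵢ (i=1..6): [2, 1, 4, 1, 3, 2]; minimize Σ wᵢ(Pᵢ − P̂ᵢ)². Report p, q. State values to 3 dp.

p = 2.761, q = -2.994

The normal equations are: 13·p + 333·q = -961;  333·p + 16869·q = -49581.
Δ = 13·16869 − 333² = 108408.
p = ((-961)·16869 − 333·(-49581))/108408 = 24947/9034; q = (13·(-49581) − 333·(-961))/108408 = -27045/9034.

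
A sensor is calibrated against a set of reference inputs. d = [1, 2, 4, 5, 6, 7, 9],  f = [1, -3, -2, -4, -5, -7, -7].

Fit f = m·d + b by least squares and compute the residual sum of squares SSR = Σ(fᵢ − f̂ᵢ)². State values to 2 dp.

From the data, Σd·d = 212, Σd = 34, Σ1 = 7.
Moment sums: Σd·f = -175, Σf = -27.
Δ = 212·7 − 34² = 328.
m = ((-175)·7 − 34·(-27))/328 = -307/328; b = (212·(-27) − 34·(-175))/328 = 113/164.
Residuals: 409/328, -149/82, 173/164, -3/328, -3/41, -373/328, 241/328; SSR = 2561/328.

SSR = 7.81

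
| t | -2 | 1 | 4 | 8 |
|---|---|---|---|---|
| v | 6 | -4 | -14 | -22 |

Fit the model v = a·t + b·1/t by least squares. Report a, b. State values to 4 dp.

a = -2.8524, b = -1.3856

XᵀX·[a, b]ᵀ = Xᵀv reads: 85·a + 4·b = -248;  4·a + (85/64)·b = -53/4.
(Σt·t = 85, Σt·1/t = 4, Σ1/t·1/t = 85/64, Σt·v = -248, Σ1/t·v = -53/4.)
Eliminating b: (85/64)·(row 1) − 4·(row 2) gives (6201/64)·a = (85/64)·(-248) − 4·(-53/4) = -2211/8, so a = -5896/2067.
Then b = ((-53/4) − 4·(-5896/2067))/(85/64) = -2864/2067.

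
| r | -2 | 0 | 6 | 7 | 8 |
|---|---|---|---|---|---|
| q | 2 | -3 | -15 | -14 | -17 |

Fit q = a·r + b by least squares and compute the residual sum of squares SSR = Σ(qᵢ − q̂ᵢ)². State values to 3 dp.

Forming XᵀX = [[153, 19]; [19, 5]] and Xᵀq = [-328, -47]ᵀ gives XᵀX·[a, b]ᵀ = Xᵀq.
Eliminating b: 5·(row 1) − 19·(row 2) gives 404·a = 5·(-328) − 19·(-47) = -747, so a = -747/404.
Then b = ((-47) − 19·(-747/404))/5 = -959/404.
Residuals: 273/404, -253/404, -619/404, 133/101, 67/404; SSR = 2003/404.

SSR = 4.958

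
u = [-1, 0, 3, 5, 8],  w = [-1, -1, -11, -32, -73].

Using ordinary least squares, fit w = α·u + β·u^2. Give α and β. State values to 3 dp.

α = -0.915, β = -1.034

With design matrix A, AᵀA = [[99, 663]; [663, 4803]] and Aᵀw = [-776, -5572]ᵀ.
Δ = 99·4803 − 663² = 35928.
α = ((-776)·4803 − 663·(-5572))/35928 = -2741/2994; β = (99·(-5572) − 663·(-776))/35928 = -3095/2994.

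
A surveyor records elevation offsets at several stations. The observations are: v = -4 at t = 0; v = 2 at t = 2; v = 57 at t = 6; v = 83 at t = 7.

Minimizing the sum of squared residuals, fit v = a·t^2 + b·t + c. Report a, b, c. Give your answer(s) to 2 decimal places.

a = 1.96, b = -1.44, c = -3.66

Normal-equation sums: Σt^2·t^2 = 3713, Σt^2·t = 567, Σt^2 = 89, Σt·t = 89, Σt = 15, Σ1 = 4.
And Σt^2·v = 6127, Σt·v = 927, Σv = 138.
Row-reducing yields a = 9169/4684, b = -6735/4684, c = -4289/1171.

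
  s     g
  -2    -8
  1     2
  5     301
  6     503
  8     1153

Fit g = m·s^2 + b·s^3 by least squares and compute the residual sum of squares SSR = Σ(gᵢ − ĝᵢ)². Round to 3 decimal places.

From the data, Σs^2·s^2 = 6034, Σs^2·s^3 = 43638, Σs^3·s^3 = 324490.
And Σs^2·g = 99395, Σs^3·g = 736675.
MᵀM·[m, b]ᵀ = Mᵀg becomes [[6034, 43638]; [43638, 324490]]·[m, b]ᵀ = [99395, 736675]ᵀ.
Eliminating b: 324490·(row 1) − 43638·(row 2) gives 53697616·m = 324490·99395 − 43638·736675 = 105659900, so m = 26414975/13424404.
Then b = (736675 − 43638·(26414975/13424404))/324490 = 3846355/1917772.
Residuals: 585187/3356101, -6622663/3356101, 3702651/3356101, -3538162/3356101, 610773/3356101; SSR = 21096912/3356101.

SSR = 6.286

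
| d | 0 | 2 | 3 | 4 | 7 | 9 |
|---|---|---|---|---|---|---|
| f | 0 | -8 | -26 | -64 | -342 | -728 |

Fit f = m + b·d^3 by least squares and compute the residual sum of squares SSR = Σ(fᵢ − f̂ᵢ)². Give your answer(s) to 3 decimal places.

Normal-equation sums: Σ1 = 6, Σd^3 = 1171, Σd^3·d^3 = 653979.
For Aᵀf: Σf = -1168, Σd^3·f = -652880.
det = 6·653979 − 1171² = 2552633.
m = ((-1168)·653979 − 1171·(-652880))/2552633 = 675008/2552633; b = (6·(-652880) − 1171·(-1168))/2552633 = -2549552/2552633.
Residuals: -675008/2552633, -699656/2552633, 1794438/2552633, -872192/2552633, 820842/2552633, -368424/2552633; SSR = 2246856/2552633.

SSR = 0.880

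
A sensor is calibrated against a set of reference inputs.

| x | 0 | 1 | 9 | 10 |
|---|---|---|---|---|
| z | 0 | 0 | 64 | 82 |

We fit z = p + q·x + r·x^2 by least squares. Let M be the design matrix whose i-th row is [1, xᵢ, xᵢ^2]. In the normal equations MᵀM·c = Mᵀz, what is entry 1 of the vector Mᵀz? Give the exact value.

146

Entry 1 ↔ basis 1, so (Mᵀz)_{1} = Σᵢ zᵢ = (1)·(0) + (1)·(0) + (1)·(64) + (1)·(82) = 146.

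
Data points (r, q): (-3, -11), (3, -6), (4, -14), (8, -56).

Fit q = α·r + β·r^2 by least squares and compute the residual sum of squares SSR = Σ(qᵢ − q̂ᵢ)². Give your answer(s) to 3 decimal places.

Forming AᵀA = [[98, 576]; [576, 4514]] and Aᵀq = [-489, -3961]ᵀ gives AᵀA·[α, β]ᵀ = Aᵀq.
Δ = 98·4514 − 576² = 110596.
α = ((-489)·4514 − 576·(-3961))/110596 = 37095/55298; β = (98·(-3961) − 576·(-489))/110596 = -53257/55298.
Residuals: -8840/27649, 18120/27649, -35220/27649, 7500/27649; SSR = 61600/27649.

SSR = 2.228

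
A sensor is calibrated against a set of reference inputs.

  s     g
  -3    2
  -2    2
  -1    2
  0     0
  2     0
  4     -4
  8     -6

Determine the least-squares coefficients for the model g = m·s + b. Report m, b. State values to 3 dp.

m = -0.804, b = 0.347

Sums needed: Σs·s = 98, Σs = 8, Σ1 = 7.
Right-hand side: Σs·g = -76, Σg = -4.
AᵀA·[m, b]ᵀ = Aᵀg becomes [[98, 8]; [8, 7]]·[m, b]ᵀ = [-76, -4]ᵀ.
det = 98·7 − 8² = 622.
m = ((-76)·7 − 8·(-4))/622 = -250/311; b = (98·(-4) − 8·(-76))/622 = 108/311.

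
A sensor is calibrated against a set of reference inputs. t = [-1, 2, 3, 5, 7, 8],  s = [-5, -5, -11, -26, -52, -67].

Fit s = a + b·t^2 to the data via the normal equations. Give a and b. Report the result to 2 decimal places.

XᵀX·[a, b]ᵀ = Xᵀs reads: 6·a + 152·b = -166;  152·a + 7220·b = -7610.
Eliminating b: 7220·(row 1) − 152·(row 2) gives 20216·a = 7220·(-166) − 152·(-7610) = -41800, so a = -275/133.
Then b = ((-7610) − 152·(-275/133))/7220 = -5107/5054.

a = -2.07, b = -1.01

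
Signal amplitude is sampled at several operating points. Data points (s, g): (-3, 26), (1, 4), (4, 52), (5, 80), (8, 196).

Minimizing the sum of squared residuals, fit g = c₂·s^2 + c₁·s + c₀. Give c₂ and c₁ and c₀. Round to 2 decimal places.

c₂ = 2.95, c₁ = 0.77, c₀ = 1.40

Forming MᵀM = [[5059, 675, 115]; [675, 115, 15]; [115, 15, 5]] and Mᵀg = [15614, 2102, 358]ᵀ gives MᵀM·[c₂, c₁, c₀]ᵀ = Mᵀg.
Inverting the 3×3 Gram matrix, [c₂, c₁, c₀]ᵀ = [2217/751, 2887/3755, 5242/3755]ᵀ.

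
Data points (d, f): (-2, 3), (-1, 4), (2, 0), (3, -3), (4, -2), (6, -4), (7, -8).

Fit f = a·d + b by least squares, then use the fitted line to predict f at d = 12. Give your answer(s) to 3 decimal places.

f̂ = -12.426

With design matrix M, MᵀM = [[119, 19]; [19, 7]] and Mᵀf = [-107, -10]ᵀ.
Δ = 119·7 − 19² = 472.
a = ((-107)·7 − 19·(-10))/472 = -559/472; b = (119·(-10) − 19·(-107))/472 = 843/472.
At d = 12: f̂ = (-559/472)·(12) + (843/472)·(1) = -5865/472.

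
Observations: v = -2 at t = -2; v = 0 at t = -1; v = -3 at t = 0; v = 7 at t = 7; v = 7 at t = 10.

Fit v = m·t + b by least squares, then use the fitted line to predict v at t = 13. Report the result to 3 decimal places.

v̂ = 10.490

Forming AᵀA = [[154, 14]; [14, 5]] and Aᵀv = [123, 9]ᵀ gives AᵀA·[m, b]ᵀ = Aᵀv.
Eliminating b: 5·(row 1) − 14·(row 2) gives 574·m = 5·123 − 14·9 = 489, so m = 489/574.
Then b = (9 − 14·(489/574))/5 = -24/41.
At t = 13: v̂ = (489/574)·(13) + (-24/41)·(1) = 6021/574.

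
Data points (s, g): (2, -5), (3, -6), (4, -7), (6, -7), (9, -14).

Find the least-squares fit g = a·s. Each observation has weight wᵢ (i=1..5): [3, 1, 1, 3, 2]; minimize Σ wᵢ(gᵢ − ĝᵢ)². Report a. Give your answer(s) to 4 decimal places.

Forming MᵀWM = [[307]] and MᵀWg = [-454]ᵀ gives MᵀWM·[a]ᵀ = MᵀWg.
a = (-454)/307 = -1.47883.

a = -1.4788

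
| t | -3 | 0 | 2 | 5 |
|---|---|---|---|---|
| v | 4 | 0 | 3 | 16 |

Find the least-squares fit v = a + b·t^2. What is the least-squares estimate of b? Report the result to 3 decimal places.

b = 0.636

The normal equations are: 4·a + 38·b = 23;  38·a + 722·b = 448.
Determinant 4·722 − 38² = 1444.
a = (23·722 − 38·448)/1444 = -11/38; b = (4·448 − 38·23)/1444 = 459/722.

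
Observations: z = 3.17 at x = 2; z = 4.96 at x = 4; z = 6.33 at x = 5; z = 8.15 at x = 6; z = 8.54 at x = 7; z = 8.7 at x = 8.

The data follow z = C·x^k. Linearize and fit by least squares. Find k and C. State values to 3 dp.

Taking logs, ln z = k·ln x + ln C, so regress ln z on ln x.
Σln x = 9.5060, Σ(ln x)² = 16.3136, Σln z = 11.0065, Σln x·ln z = 18.4208.
Equations: 16.3136·k + 9.5060·ln C = 18.4208;  9.5060·k + 6·ln C = 11.0065.
Solving (det = 7.5177): k = 0.78436, ln C = 0.59174, so C = exp(0.59174) = 1.80712.

k = 0.784, C = 1.807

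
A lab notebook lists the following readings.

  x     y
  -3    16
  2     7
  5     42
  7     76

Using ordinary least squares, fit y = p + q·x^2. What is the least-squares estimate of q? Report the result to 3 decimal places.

Forming AᵀA = [[4, 87]; [87, 3123]] and Aᵀy = [141, 4946]ᵀ gives AᵀA·[p, q]ᵀ = Aᵀy.
Determinant 4·3123 − 87² = 4923.
p = (141·3123 − 87·4946)/4923 = 3347/1641; q = (4·4946 − 87·141)/4923 = 7517/4923.

q = 1.527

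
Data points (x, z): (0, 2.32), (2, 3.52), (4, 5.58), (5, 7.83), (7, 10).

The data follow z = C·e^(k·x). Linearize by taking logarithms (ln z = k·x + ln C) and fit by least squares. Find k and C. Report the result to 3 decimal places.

Linearized form: ln z = k·x + ln C. From the 5 transformed points,
Σx = 18.0000, Σ(x)² = 94.0000, Σln z = 8.1798, Σx·ln z = 35.8016.
Equations: 94.0000·k + 18.0000·ln C = 35.8016;  18.0000·k + 5·ln C = 8.1798.
Solving (det = 146.0000): k = 0.21762, ln C = 0.85253, so C = exp(0.85253) = 2.34557.

k = 0.218, C = 2.346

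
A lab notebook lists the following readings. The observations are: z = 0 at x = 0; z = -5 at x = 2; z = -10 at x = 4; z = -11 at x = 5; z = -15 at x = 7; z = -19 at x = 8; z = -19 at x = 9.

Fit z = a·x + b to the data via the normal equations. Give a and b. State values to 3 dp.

a = -2.156, b = -0.504

The normal equations are: 239·a + 35·b = -533;  35·a + 7·b = -79.
Eliminating b: 7·(row 1) − 35·(row 2) gives 448·a = 7·(-533) − 35·(-79) = -966, so a = -69/32.
Then b = ((-79) − 35·(-69/32))/7 = -113/224.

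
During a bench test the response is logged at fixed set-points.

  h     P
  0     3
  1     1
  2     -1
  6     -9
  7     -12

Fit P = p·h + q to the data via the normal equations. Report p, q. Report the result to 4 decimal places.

Normal-equation sums: Σh·h = 90, Σh = 16, Σ1 = 5.
For AᵀP: Σh·P = -139, ΣP = -18.
Normal equations: [[90, 16]; [16, 5]]·[p, q]ᵀ = [-139, -18]ᵀ.
Δ = 90·5 − 16² = 194.
p = ((-139)·5 − 16·(-18))/194 = -407/194; q = (90·(-18) − 16·(-139))/194 = 302/97.

p = -2.0979, q = 3.1134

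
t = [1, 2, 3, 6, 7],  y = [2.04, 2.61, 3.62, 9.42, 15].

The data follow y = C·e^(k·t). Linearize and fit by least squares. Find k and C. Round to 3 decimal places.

Taking logs, ln y = k·t + ln C, so regress ln y on t.
XᵀX = [[99.0000, 19.0000]; [19.0000, 5]], rhs = [38.9044, 7.9097]ᵀ  (here Σt = 19.0000, Σ(t)² = 99.0000, Σln y = 7.9097, Σt·ln y = 38.9044).
Δ = 99.0000·5 − (19.0000)² = 134.0000; k = (38.9044·5 − 19.0000·7.9097)/134.0000 = 0.33014, ln C = (99.0000·7.9097 − 19.0000·38.9044)/134.0000 = 0.32740, so C = exp(0.32740) = 1.38736.

k = 0.330, C = 1.387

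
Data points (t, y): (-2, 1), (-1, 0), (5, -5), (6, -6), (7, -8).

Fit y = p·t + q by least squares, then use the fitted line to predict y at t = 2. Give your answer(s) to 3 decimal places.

XᵀX·[p, q]ᵀ = Xᵀy reads: 115·p + 15·q = -119;  15·p + 5·q = -18.
(Σt·t = 115, Σt = 15, Σ1 = 5, Σt·y = -119, Σy = -18.)
Δ = 115·5 − 15² = 350.
p = ((-119)·5 − 15·(-18))/350 = -13/14; q = (115·(-18) − 15·(-119))/350 = -57/70.
At t = 2: ŷ = (-13/14)·(2) + (-57/70)·(1) = -187/70.

ŷ = -2.671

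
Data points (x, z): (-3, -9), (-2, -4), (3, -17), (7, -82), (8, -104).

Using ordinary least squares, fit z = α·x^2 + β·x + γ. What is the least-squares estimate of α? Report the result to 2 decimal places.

α = -1.46

Setting ∂/∂α … = 0 gives: 6675·α + 847·β + 135·γ = -10924;  847·α + 135·β + 13·γ = -1422;  135·α + 13·β + 5·γ = -216.
Inverting the 3×3 Gram matrix, [α, β, γ]ᵀ = [-22138/15155, -4069/3031, -4073/15155]ᵀ.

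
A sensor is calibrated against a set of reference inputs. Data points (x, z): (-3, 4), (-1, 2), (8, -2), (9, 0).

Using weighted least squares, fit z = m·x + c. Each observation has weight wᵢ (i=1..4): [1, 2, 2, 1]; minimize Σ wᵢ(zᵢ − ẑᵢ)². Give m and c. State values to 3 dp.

m = -0.400, c = 2.000

Forming MᵀWM = [[220, 20]; [20, 6]] and MᵀWz = [-48, 4]ᵀ gives MᵀWM·[m, c]ᵀ = MᵀWz.
Determinant 220·6 − 20² = 920.
m = ((-48)·6 − 20·4)/920 = -2/5; c = (220·4 − 20·(-48))/920 = 2.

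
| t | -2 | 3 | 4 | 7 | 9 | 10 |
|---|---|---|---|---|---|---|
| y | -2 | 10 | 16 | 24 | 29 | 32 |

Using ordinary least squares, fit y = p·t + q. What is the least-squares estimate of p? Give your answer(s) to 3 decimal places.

p = 2.872

Compute the Gram sums: Σt·t = 259, Σt = 31, Σ1 = 6.
For Xᵀy: Σt·y = 847, Σy = 109.
XᵀX·[p, q]ᵀ = Xᵀy becomes [[259, 31]; [31, 6]]·[p, q]ᵀ = [847, 109]ᵀ.
Determinant 259·6 − 31² = 593.
p = (847·6 − 31·109)/593 = 1703/593; q = (259·109 − 31·847)/593 = 1974/593.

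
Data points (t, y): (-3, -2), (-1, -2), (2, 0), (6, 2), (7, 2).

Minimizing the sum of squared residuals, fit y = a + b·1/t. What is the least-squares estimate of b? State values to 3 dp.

b = 2.426

Sums needed: Σ1 = 5, Σ1/t = -11/21, Σ1/t·1/t = 1243/882.
And Σy = 0, Σ1/t·y = 23/7.
MᵀM·[a, b]ᵀ = Mᵀy becomes [[5, -11/21]; [-11/21, 1243/882]]·[a, b]ᵀ = [0, 23/7]ᵀ.
Eliminating b: (1243/882)·(row 1) − (-11/21)·(row 2) gives (1991/294)·a = (1243/882)·0 − (-11/21)·(23/7) = 253/147, so a = 46/181.
Then b = ((23/7) − (-11/21)·(46/181))/(1243/882) = 4830/1991.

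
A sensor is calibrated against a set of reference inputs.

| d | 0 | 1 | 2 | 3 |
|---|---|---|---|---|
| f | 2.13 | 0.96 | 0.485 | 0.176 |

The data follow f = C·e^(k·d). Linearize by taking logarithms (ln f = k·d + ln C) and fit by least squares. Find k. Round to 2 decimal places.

k = -0.82

Taking logs, ln f = k·d + ln C, so regress ln f on d.
Σd = 6.0000, Σ(d)² = 14.0000, Σln f = -1.7456, Σd·ln f = -6.6998.
Equations: 14.0000·k + 6.0000·ln C = -6.6998;  6.0000·k + 4·ln C = -1.7456.
Slope k = (n·Σd·ln f − Σd·Σln f)/(n·Σ(d)² − (Σd)²) = (4·-6.6998 − 6.0000·-1.7456)/20.0000 = -0.81630; ln C = (Σln f − k·Σd)/n = 0.78805.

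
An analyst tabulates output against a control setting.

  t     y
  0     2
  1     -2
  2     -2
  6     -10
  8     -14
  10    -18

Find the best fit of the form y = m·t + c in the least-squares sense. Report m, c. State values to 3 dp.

m = -1.916, c = 1.289

Sums needed: Σt·t = 205, Σt = 27, Σ1 = 6.
Right-hand side: Σt·y = -358, Σy = -44.
MᵀM·[m, c]ᵀ = Mᵀy becomes [[205, 27]; [27, 6]]·[m, c]ᵀ = [-358, -44]ᵀ.
Determinant 205·6 − 27² = 501.
m = ((-358)·6 − 27·(-44))/501 = -320/167; c = (205·(-44) − 27·(-358))/501 = 646/501.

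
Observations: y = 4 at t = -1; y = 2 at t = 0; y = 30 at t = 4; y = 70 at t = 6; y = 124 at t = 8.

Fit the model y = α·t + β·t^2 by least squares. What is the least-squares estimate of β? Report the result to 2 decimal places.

With design matrix A, AᵀA = [[117, 791]; [791, 5649]] and Aᵀy = [1528, 10940]ᵀ.
det = 117·5649 − 791² = 35252.
α = (1528·5649 − 791·10940)/35252 = -781/1259; β = (117·10940 − 791·1528)/35252 = 17833/8813.

β = 2.02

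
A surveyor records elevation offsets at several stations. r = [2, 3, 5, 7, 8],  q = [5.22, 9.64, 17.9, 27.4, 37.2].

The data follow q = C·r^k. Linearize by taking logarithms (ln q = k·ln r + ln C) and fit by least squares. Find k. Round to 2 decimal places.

Linearized form: ln q = k·ln r + ln C. From the 5 transformed points,
Σln r = 7.4265, Σ(ln r)² = 12.3883, Σln q = 13.7301, Σln r·ln q = 22.2396.
Equations: 12.3883·k + 7.4265·ln C = 22.2396;  7.4265·k + 5·ln C = 13.7301.
Solving (det = 6.7880): k = 1.35990, ln C = 0.72614.

k = 1.36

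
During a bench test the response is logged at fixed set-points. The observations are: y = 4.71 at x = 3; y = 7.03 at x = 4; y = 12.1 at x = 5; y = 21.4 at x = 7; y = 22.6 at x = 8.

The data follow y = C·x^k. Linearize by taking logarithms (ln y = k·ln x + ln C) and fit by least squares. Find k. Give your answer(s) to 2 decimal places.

k = 1.70

Let Y = ln y. Fitting Y = k·ln x + ln C by least squares:
Sums: Σln x = 8.1197, Σ(ln x)² = 13.8297, Σln y = 12.1744, Σln x·ln y = 20.8634.
Normal system: [[13.8297, 8.1197]; [8.1197, 5]]·[k, ln C]ᵀ = [20.8634, 12.1744]ᵀ.
Δ = 13.8297·5 − (8.1197)² = 3.2190; k = (20.8634·5 − 8.1197·12.1744)/3.2190 = 1.69751, ln C = (13.8297·12.1744 − 8.1197·20.8634)/3.2190 = -0.32176.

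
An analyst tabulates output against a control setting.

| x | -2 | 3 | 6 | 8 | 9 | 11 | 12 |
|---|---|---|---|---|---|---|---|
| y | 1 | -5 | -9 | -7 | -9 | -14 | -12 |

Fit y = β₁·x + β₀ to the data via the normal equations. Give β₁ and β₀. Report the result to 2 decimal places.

β₁ = -0.95, β₀ = -1.46

Normal-equation sums: Σx·x = 459, Σx = 47, Σ1 = 7.
Moment sums: Σx·y = -506, Σy = -55.
Normal equations: [[459, 47]; [47, 7]]·[β₁, β₀]ᵀ = [-506, -55]ᵀ.
Δ = 459·7 − 47² = 1004.
β₁ = ((-506)·7 − 47·(-55))/1004 = -957/1004; β₀ = (459·(-55) − 47·(-506))/1004 = -1463/1004.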